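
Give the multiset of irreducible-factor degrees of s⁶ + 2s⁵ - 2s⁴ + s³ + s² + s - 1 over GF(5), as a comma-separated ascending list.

1, 2, 3

Write f(s) = s⁶ + 2s⁵ - 2s⁴ + s³ + s² + s - 1.
Roots in GF(5): f(0) = 4; f(1) = 3; f(2) = 4; f(3) = 1; f(4) = 0 → root.
Linear factors from roots: (s + 1).
Complete factorization: f(s) = (s + 1)·(s² - s + 2)·(s³ + 2s² + 2s + 2).
Factor degrees with multiplicity: 1 + 2 + 3 = 6.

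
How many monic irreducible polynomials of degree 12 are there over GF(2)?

The number of monic irreducibles of degree 12 over GF(2) is (1/12)·Σ_{d∣12} μ(12/d) 2^d.
Divisors of 12: 1, 2, 3, 4, 6, 12; μ(12/d) for each: 0, 1, 0, -1, -1, 1.
Σ = 2^2 − 2^4 − 2^6 + 2^12 = 4020.
N = 4020/12 = 335.

335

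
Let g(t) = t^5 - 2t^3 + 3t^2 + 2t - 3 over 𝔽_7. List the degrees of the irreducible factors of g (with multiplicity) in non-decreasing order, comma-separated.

2, 3

Complete factorization: g(t) = (t^2 + 2t - 2)·(t^3 - 2t^2 - 3t - 2).
Factor degrees with multiplicity: 2 + 3 = 5.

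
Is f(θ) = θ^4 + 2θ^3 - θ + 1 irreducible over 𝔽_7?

No

Check for roots in 𝔽_7: f(0) = 1; f(1) = 3; f(2) = 3; f(3) = 0 → root; f(4) = 3; f(5) = 3; f(6) = 1.
f(3) = 0, so (θ − 3) divides f(θ); f is reducible.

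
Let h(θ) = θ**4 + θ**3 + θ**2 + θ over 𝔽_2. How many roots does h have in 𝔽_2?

Evaluate at each of the 2 elements of 𝔽_2:
h(0) = 0 → root; h(1) = 0 → root.
Roots: {0, 1}.

2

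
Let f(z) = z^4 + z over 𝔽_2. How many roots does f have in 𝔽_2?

Evaluate at each of the 2 elements of 𝔽_2:
f(0) = 0 → root; f(1) = 0 → root.
Roots: {0, 1}.

2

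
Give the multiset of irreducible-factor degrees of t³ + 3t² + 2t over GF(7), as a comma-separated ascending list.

Write f(t) = t³ + 3t² + 2t.
Linear factors from roots: (t), (t + 2), (t + 1).
Complete factorization: f(t) = (t)·(t + 1)·(t + 2).
Factor degrees with multiplicity: 1 + 1 + 1 = 3.

1, 1, 1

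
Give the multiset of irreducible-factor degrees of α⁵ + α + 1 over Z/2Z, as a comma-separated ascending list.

2, 3

Write f(α) = α⁵ + α + 1.
Roots in Z/2Z: f(0) = 1; f(1) = 1.
Complete factorization: f(α) = (α² + α + 1)·(α³ + α² + 1).
Factor degrees with multiplicity: 2 + 3 = 5.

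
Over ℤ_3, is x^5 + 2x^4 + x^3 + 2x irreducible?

No

Write h(x) = x^5 + 2x^4 + x^3 + 2x.
Check for roots in ℤ_3: h(0) = 0 → root; h(1) = 0 → root; h(2) = 1.
h(0) = 0, so (x) divides h(x); h is reducible.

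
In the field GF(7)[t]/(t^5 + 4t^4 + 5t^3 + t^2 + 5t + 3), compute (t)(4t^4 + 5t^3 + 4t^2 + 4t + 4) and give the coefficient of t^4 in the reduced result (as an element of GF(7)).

Multiply in GF(7)[t]: (t)·(4t^4 + 5t^3 + 4t^2 + 4t + 4) = 4t^5 + 5t^4 + 4t^3 + 4t^2 + 4t.
Reduce using t^5 ≡ 3t^4 + 2t^3 + 6t^2 + 2t + 4 (mod t^5 + 4t^4 + 5t^3 + t^2 + 5t + 3).
Reduced: 3t^4 + 5t^3 + 5t + 2.

3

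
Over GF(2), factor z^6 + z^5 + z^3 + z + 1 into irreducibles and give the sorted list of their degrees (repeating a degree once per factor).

Write h(z) = z^6 + z^5 + z^3 + z + 1.
Roots in GF(2): h(0) = 1; h(1) = 1.
Complete factorization: h(z) = (z^2 + z + 1)^3.
Factor degrees with multiplicity: 2 + 2 + 2 = 6.

2, 2, 2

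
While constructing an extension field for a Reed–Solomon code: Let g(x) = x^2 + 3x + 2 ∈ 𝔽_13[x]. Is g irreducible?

Check each element of 𝔽_13 for a root: g(0)=2, g(1)=6, g(2)=12, g(3)=7, g(4)=4, g(5)=3, g(6)=4, g(7)=7, g(8)=12, g(9)=6, g(10)=2, g(11)=0, g(12)=0.
g(11) = 0, so (x − 11) divides g(x); g is reducible.

No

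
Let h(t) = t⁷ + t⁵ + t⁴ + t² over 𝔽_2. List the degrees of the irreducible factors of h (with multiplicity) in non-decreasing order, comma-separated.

Roots in 𝔽_2: h(0) = 0 → root; h(1) = 0 → root.
Linear factors from roots: (t), (t + 1).
Complete factorization: h(t) = (t)^2·(t + 1)^3·(t² + t + 1).
Factor degrees with multiplicity: 1 + 1 + 1 + 1 + 1 + 2 = 7.

1, 1, 1, 1, 1, 2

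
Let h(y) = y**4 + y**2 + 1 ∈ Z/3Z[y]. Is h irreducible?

Check for roots in Z/3Z: h(0) = 1; h(1) = 0 → root; h(2) = 0 → root.
h(1) = 0, so (y − 1) divides h(y); h is reducible.

No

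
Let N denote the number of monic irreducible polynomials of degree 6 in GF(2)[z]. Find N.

9

The number of monic irreducibles of degree 6 over GF(2) is (1/6)·Σ_{d∣6} μ(6/d) 2^d.
Divisors of 6: 1, 2, 3, 6; μ(6/d) for each: 1, -1, -1, 1.
Σ = 2^1 − 2^2 − 2^3 + 2^6 = 54.
N = 54/6 = 9.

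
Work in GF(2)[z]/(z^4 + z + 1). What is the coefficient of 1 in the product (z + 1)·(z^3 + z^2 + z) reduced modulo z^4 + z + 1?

1

Multiply in GF(2)[z]: (z + 1)·(z^3 + z^2 + z) = z^4 + z.
Reduce using z^4 ≡ z + 1 (mod z^4 + z + 1).
Reduced: 1.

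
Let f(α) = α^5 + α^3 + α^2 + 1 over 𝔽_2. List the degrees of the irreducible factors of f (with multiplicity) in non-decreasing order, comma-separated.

1, 1, 1, 2

Roots in 𝔽_2: f(0) = 1; f(1) = 0 → root.
Linear factors from roots: (α + 1).
Complete factorization: f(α) = (α + 1)^3·(α^2 + α + 1).
Factor degrees with multiplicity: 1 + 1 + 1 + 2 = 5.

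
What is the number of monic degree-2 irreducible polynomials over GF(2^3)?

28

By the necklace-counting formula, N_8(2) = (1/2) Σ_{d|2} μ(2/d)·8^d.
Divisors of 2: 1, 2; μ(2/d) for each: -1, 1.
Σ = − 8^1 + 8^2 = 56.
N = 56/2 = 28.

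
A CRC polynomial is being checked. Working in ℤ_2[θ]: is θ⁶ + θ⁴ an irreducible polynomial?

Write h(θ) = θ⁶ + θ⁴.
Check for roots in ℤ_2: h(0) = 0 → root; h(1) = 0 → root.
h(0) = 0, so (θ) divides h(θ); h is reducible.

No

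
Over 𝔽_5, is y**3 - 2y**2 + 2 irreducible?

Write P(y) = y**3 - 2y**2 + 2.
Check for roots in 𝔽_5: P(0) = 2; P(1) = 1; P(2) = 2; P(3) = 1; P(4) = 4.
No roots. A degree-3 polynomial over a field with no linear factor is irreducible.

Yes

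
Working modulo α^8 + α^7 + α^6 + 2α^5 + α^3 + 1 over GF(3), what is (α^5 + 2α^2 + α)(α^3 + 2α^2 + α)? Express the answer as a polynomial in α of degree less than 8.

α^7 + 2α^4 + α^2 + 2

Multiply in GF(3)[α]: (α^5 + 2α^2 + α)·(α^3 + 2α^2 + α) = α^8 + 2α^7 + α^6 + 2α^5 + 2α^4 + α^3 + α^2.
Reduce using α^8 ≡ 2α^7 + 2α^6 + α^5 + 2α^3 + 2 (mod α^8 + α^7 + α^6 + 2α^5 + α^3 + 1).
Reduced: α^7 + 2α^4 + α^2 + 2.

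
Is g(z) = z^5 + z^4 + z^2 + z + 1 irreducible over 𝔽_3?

Yes

Check for roots in 𝔽_3: g(0) = 1; g(1) = 2; g(2) = 1.
No roots, so no linear factors.
Monic irreducibles of degree 2 over GF(3): z^2 + 1, z^2 + z - 1, z^2 - z - 1.
None of them divide g (all give nonzero remainder).
No irreducible factor of degree ≤ 2 exists, so g is irreducible over GF(3).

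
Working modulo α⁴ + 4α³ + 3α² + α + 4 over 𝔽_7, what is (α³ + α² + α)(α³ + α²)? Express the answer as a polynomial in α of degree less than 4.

Multiply in 𝔽_7[α]: (α³ + α² + α)·(α³ + α²) = α⁶ + 2α⁵ + 2α⁴ + α³.
Reduce using α⁴ ≡ 3α³ + 4α² + 6α + 3 (mod α⁴ + 4α³ + 3α² + α + 4).
Reduced: 6α³ + 5α² + α.

6α^3 + 5α^2 + α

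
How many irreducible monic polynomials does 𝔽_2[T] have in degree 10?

99

By the necklace-counting formula, N_2(10) = (1/10) Σ_{d|10} μ(10/d)·2^d.
Divisors of 10: 1, 2, 5, 10; μ(10/d) for each: 1, -1, -1, 1.
Σ = 2^1 − 2^2 − 2^5 + 2^10 = 990.
N = 990/10 = 99.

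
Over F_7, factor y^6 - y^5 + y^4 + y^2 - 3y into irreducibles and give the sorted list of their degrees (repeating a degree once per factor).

1, 1, 1, 1, 2

Write h(y) = y^6 - y^5 + y^4 + y^2 - 3y.
Linear factors from roots: (y), (y - 3), (y + 3), (y + 1).
Complete factorization: h(y) = (y)·(y + 1)·(y + 3)·(y - 3)·(y^2 - 2y - 2).
Factor degrees with multiplicity: 1 + 1 + 1 + 1 + 2 = 6.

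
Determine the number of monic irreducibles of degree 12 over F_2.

Gauss's count: N_{2}(12) = (1/12) Σ_{d|12} μ(12/d)·2^d.
Divisors of 12: 1, 2, 3, 4, 6, 12; μ(12/d) for each: 0, 1, 0, -1, -1, 1.
Σ = 2^2 − 2^4 − 2^6 + 2^12 = 4020.
N = 4020/12 = 335.

335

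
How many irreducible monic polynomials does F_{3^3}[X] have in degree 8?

35303625630

By the necklace-counting formula, N_27(8) = (1/8) Σ_{d|8} μ(8/d)·27^d.
Divisors of 8: 1, 2, 4, 8; μ(8/d) for each: 0, 0, -1, 1.
Σ = − 27^4 + 27^8 = 282429005040.
N = 282429005040/8 = 35303625630.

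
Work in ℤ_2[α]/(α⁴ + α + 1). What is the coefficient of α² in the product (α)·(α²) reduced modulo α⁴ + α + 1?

Multiply in ℤ_2[α]: (α)·(α²) = α³.
Reduced: α³.

0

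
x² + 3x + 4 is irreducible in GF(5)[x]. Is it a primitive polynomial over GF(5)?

Write f(x) = x² + 3x + 4.
|GF(5^2)^×| = 5^2 − 1 = 24. Prime factorization: 24 = 2^3·3.
f is primitive ⇔ x has order 24 in GF(5)[x]/(f), i.e. x^(24/q) ≠ 1 for each prime q | 24.
x^(12) mod f = 1
x^(8) mod f = 3x + 4.
Since x^(12) = 1, the order of x divides 12 < 24; not primitive.

No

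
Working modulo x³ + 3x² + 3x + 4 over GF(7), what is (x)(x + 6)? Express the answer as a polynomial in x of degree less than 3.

x^2 + 6x

Multiply in GF(7)[x]: (x)·(x + 6) = x² + 6x.
Reduced: x² + 6x.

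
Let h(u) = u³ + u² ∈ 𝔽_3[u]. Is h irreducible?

Check for roots in 𝔽_3: h(0) = 0 → root; h(1) = 2; h(2) = 0 → root.
h(0) = 0, so (u) divides h(u); h is reducible.

No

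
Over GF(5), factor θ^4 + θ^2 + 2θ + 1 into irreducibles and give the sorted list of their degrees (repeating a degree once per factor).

Write f(θ) = θ^4 + θ^2 + 2θ + 1.
Roots in GF(5): f(0) = 1; f(1) = 0 → root; f(2) = 0 → root; f(3) = 2; f(4) = 1.
Linear factors from roots: (θ + 4), (θ + 3).
Complete factorization: f(θ) = (θ + 3)·(θ + 4)·(θ^2 + 3θ + 3).
Factor degrees with multiplicity: 1 + 1 + 2 = 4.

1, 1, 2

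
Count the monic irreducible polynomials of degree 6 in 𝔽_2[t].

9

By the necklace-counting formula, N_2(6) = (1/6) Σ_{d|6} μ(6/d)·2^d.
Divisors of 6: 1, 2, 3, 6; μ(6/d) for each: 1, -1, -1, 1.
Σ = 2^1 − 2^2 − 2^3 + 2^6 = 54.
N = 54/6 = 9.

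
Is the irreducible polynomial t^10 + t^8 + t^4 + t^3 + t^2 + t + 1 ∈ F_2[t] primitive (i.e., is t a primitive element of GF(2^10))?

No

Write f(t) = t^10 + t^8 + t^4 + t^3 + t^2 + t + 1.
|GF(2^10)^×| = 2^10 − 1 = 1023. Prime factorization: 1023 = 3·11·31.
f is primitive ⇔ t has order 1023 in GF(2)[t]/(f), i.e. t^(1023/q) ≠ 1 for each prime q | 1023.
t^(341) mod f = 1
t^(93) mod f = t^9 + t^8 + t^7 + t^6 + t^5.
t^(33) mod f = t^8 + t^6 + t^5 + t^2 + 1.
Since t^(341) = 1, the order of t divides 341 < 1023; not primitive.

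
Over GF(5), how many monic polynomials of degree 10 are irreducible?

Gauss's count: N_{5}(10) = (1/10) Σ_{d|10} μ(10/d)·5^d.
Divisors of 10: 1, 2, 5, 10; μ(10/d) for each: 1, -1, -1, 1.
Σ = 5^1 − 5^2 − 5^5 + 5^10 = 9762480.
N = 9762480/10 = 976248.

976248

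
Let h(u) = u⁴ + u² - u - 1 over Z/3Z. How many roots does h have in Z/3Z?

Evaluate at each of the 3 elements of Z/3Z:
h(0) = 2; h(1) = 0 → root; h(2) = 2.
Roots: {1}.

1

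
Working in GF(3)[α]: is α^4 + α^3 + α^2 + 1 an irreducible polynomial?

Yes

Write g(α) = α^4 + α^3 + α^2 + 1.
Check for roots in GF(3): g(0) = 1; g(1) = 1; g(2) = 2.
No roots, so no linear factors.
Monic irreducibles of degree 2 over GF(3): α^2 + 1, α^2 + α + 2, α^2 + 2α + 2.
None of them divide g (all give nonzero remainder).
No irreducible factor of degree ≤ 2 exists, so g is irreducible over GF(3).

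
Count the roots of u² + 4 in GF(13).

Write P(u) = u² + 4.
Evaluate at each of the 13 elements of GF(13):
P(0) = 4; P(1) = 5; P(2) = 8; P(3) = 0 → root; P(4) = 7; P(5) = 3; P(6) = 1; P(7) = 1; P(8) = 3; P(9) = 7; P(10) = 0 → root; P(11) = 8; P(12) = 5.
Roots: {3, 10}.

2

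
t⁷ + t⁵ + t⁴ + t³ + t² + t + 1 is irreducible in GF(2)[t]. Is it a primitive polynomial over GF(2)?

Yes

Write f(t) = t⁷ + t⁵ + t⁴ + t³ + t² + t + 1.
|GF(2^7)^×| = 2^7 − 1 = 127. Prime factorization: 127 = 127.
f is primitive ⇔ t has order 127 in GF(2)[t]/(f), i.e. t^(127/q) ≠ 1 for each prime q | 127.
t^(1) mod f = t.
None equal 1, so t has full order 127; f is primitive.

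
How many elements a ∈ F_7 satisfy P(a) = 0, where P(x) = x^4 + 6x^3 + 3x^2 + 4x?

4

Evaluate at each of the 7 elements of F_7:
P(0) = 0 → root; P(1) = 0 → root; P(2) = 0 → root; P(3) = 2; P(4) = 4; P(5) = 0 → root; P(6) = 1.
Roots: {0, 1, 2, 5}.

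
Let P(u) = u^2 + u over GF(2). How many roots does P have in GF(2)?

Evaluate at each of the 2 elements of GF(2):
P(0) = 0 → root; P(1) = 0 → root.
Roots: {0, 1}.

2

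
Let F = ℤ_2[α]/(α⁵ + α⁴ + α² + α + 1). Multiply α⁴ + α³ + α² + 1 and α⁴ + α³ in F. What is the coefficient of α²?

1

Multiply in ℤ_2[α]: (α⁴ + α³ + α² + 1)·(α⁴ + α³) = α⁸ + α⁵ + α⁴ + α³.
Reduce using α⁵ ≡ α⁴ + α² + α + 1 (mod α⁵ + α⁴ + α² + α + 1).
Reduced: α² + 1.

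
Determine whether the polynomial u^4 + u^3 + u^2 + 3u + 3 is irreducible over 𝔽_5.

Yes

Write h(u) = u^4 + u^3 + u^2 + 3u + 3.
Check for roots in 𝔽_5: h(0) = 3; h(1) = 4; h(2) = 2; h(3) = 4; h(4) = 1.
No roots, so no linear factors.
Degree-2 irreducible divisors: test the 10 monic irreducibles of degree 2 over GF(5).
None of them divide h (all give nonzero remainder).
No irreducible factor of degree ≤ 2 exists, so h is irreducible over GF(5).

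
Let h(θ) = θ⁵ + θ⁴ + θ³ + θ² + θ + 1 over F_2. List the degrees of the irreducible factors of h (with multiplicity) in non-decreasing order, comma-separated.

1, 2, 2

Roots in F_2: h(0) = 1; h(1) = 0 → root.
Linear factors from roots: (θ + 1).
Complete factorization: h(θ) = (θ + 1)·(θ² + θ + 1)^2.
Factor degrees with multiplicity: 1 + 2 + 2 = 5.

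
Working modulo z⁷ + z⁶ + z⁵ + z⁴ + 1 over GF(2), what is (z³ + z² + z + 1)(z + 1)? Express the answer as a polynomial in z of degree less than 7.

Multiply in GF(2)[z]: (z³ + z² + z + 1)·(z + 1) = z⁴ + 1.
Reduced: z⁴ + 1.

z^4 + 1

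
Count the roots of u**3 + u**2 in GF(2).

2

Write f(u) = u**3 + u**2.
Evaluate at each of the 2 elements of GF(2):
f(0) = 0 → root; f(1) = 0 → root.
Roots: {0, 1}.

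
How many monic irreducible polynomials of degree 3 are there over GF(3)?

Gauss's count: N_{3}(3) = (1/3) Σ_{d|3} μ(3/d)·3^d.
Divisors of 3: 1, 3; μ(3/d) for each: -1, 1.
Σ = − 3^1 + 3^3 = 24.
N = 24/3 = 8.

8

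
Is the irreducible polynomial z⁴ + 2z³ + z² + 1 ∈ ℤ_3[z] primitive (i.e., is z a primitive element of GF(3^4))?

No

Write f(z) = z⁴ + 2z³ + z² + 1.
|GF(3^4)^×| = 3^4 − 1 = 80. Prime factorization: 80 = 2^4·5.
f is primitive ⇔ z has order 80 in GF(3)[z]/(f), i.e. z^(80/q) ≠ 1 for each prime q | 80.
z^(40) mod f = 1
z^(16) mod f = z³ + z² + 2z.
Since z^(40) = 1, the order of z divides 40 < 80; not primitive.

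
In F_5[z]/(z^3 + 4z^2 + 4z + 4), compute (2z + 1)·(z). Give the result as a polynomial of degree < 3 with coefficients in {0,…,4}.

2z^2 + z

Multiply in F_5[z]: (2z + 1)·(z) = 2z^2 + z.
Reduced: 2z^2 + z.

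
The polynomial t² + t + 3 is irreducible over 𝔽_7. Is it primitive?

Write f(t) = t² + t + 3.
|GF(7^2)^×| = 7^2 − 1 = 48. Prime factorization: 48 = 2^4·3.
f is primitive ⇔ t has order 48 in GF(7)[t]/(f), i.e. t^(48/q) ≠ 1 for each prime q | 48.
t^(24) mod f = 6.
t^(16) mod f = 2.
None equal 1, so t has full order 48; f is primitive.

Yes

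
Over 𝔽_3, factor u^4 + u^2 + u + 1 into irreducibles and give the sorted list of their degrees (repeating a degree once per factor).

4

Write g(u) = u^4 + u^2 + u + 1.
Roots in 𝔽_3: g(0) = 1; g(1) = 1; g(2) = 2.
Complete factorization: g(u) = (u^4 + u^2 + u + 1).
Factor degrees with multiplicity: 4 = 4.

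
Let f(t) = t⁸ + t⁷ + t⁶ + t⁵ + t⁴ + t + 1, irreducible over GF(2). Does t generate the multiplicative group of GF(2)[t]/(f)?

No

|GF(2^8)^×| = 2^8 − 1 = 255. Prime factorization: 255 = 3·5·17.
f is primitive ⇔ t has order 255 in GF(2)[t]/(f), i.e. t^(255/q) ≠ 1 for each prime q | 255.
t^(85) mod f = t⁶ + t⁵ + t⁴.
t^(51) mod f = 1
t^(15) mod f = t⁷ + t⁴ + t³ + 1.
Since t^(51) = 1, the order of t divides 51 < 255; not primitive.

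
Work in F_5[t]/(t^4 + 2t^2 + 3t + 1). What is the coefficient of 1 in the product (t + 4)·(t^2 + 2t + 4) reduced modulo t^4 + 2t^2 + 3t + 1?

Multiply in F_5[t]: (t + 4)·(t^2 + 2t + 4) = t^3 + t^2 + 2t + 1.
Reduced: t^3 + t^2 + 2t + 1.

1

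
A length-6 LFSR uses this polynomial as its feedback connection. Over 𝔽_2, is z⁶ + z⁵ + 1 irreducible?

Yes

Write P(z) = z⁶ + z⁵ + 1.
Check for roots in 𝔽_2: P(0) = 1; P(1) = 1.
No roots, so no linear factors.
Monic irreducibles of degree 2 over GF(2): z² + z + 1.
None of them divide P (all give nonzero remainder).
Monic irreducibles of degree 3 over GF(2): z³ + z + 1, z³ + z² + 1.
None of them divide P (all give nonzero remainder).
No irreducible factor of degree ≤ 3 exists, so P is irreducible over GF(2).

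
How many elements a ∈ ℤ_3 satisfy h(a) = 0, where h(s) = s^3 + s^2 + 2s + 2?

Evaluate at each of the 3 elements of ℤ_3:
h(0) = 2; h(1) = 0 → root; h(2) = 0 → root.
Roots: {1, 2}.

2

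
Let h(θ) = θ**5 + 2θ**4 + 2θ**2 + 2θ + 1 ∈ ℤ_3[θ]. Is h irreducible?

Check for roots in ℤ_3: h(0) = 1; h(1) = 2; h(2) = 2.
No roots, so no linear factors.
Monic irreducibles of degree 2 over GF(3): θ**2 + 1, θ**2 + θ + 2, θ**2 + 2θ + 2.
None of them divide h (all give nonzero remainder).
No irreducible factor of degree ≤ 2 exists, so h is irreducible over GF(3).

Yes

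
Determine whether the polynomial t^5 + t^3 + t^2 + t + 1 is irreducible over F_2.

Write f(t) = t^5 + t^3 + t^2 + t + 1.
Check for roots in F_2: f(0) = 1; f(1) = 1.
No roots, so no linear factors.
Monic irreducibles of degree 2 over GF(2): t^2 + t + 1.
None of them divide f (all give nonzero remainder).
No irreducible factor of degree ≤ 2 exists, so f is irreducible over GF(2).

Yes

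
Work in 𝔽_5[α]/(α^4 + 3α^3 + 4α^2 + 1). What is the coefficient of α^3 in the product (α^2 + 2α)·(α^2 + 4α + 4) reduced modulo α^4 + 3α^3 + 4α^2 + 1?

Multiply in 𝔽_5[α]: (α^2 + 2α)·(α^2 + 4α + 4) = α^4 + α^3 + 2α^2 + 3α.
Reduce using α^4 ≡ 2α^3 + α^2 + 4 (mod α^4 + 3α^3 + 4α^2 + 1).
Reduced: 3α^3 + 3α^2 + 3α + 4.

3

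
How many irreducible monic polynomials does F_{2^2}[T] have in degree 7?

2340

Gauss's count: N_{4}(7) = (1/7) Σ_{d|7} μ(7/d)·4^d.
Divisors of 7: 1, 7; μ(7/d) for each: -1, 1.
Σ = − 4^1 + 4^7 = 16380.
N = 16380/7 = 2340.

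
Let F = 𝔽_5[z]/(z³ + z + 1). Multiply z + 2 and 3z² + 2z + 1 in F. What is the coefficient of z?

Multiply in 𝔽_5[z]: (z + 2)·(3z² + 2z + 1) = 3z³ + 3z² + 2.
Reduce using z³ ≡ 4z + 4 (mod z³ + z + 1).
Reduced: 3z² + 2z + 4.

2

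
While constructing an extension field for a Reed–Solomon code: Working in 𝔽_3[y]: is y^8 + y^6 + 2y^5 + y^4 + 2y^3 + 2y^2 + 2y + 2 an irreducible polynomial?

Write f(y) = y^8 + y^6 + 2y^5 + y^4 + 2y^3 + 2y^2 + 2y + 2.
Check for roots in 𝔽_3: f(0) = 2; f(1) = 1; f(2) = 1.
No roots, so no linear factors.
Monic irreducibles of degree 2 over GF(3): y^2 + 1, y^2 + y + 2, y^2 + 2y + 2.
None of them divide f (all give nonzero remainder).
Degree-3 irreducible divisors: test the 8 monic irreducibles of degree 3 over GF(3).
None of them divide f (all give nonzero remainder).
Degree-4 irreducible divisors: test the 18 monic irreducibles of degree 4 over GF(3).
None of them divide f (all give nonzero remainder).
No irreducible factor of degree ≤ 4 exists, so f is irreducible over GF(3).

Yes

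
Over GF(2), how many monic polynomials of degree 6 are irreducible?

The number of monic irreducibles of degree 6 over GF(2) is (1/6)·Σ_{d∣6} μ(6/d) 2^d.
Divisors of 6: 1, 2, 3, 6; μ(6/d) for each: 1, -1, -1, 1.
Σ = 2^1 − 2^2 − 2^3 + 2^6 = 54.
N = 54/6 = 9.

9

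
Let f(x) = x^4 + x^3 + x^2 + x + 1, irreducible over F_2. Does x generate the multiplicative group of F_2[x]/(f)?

|GF(2^4)^×| = 2^4 − 1 = 15. Prime factorization: 15 = 3·5.
f is primitive ⇔ x has order 15 in GF(2)[x]/(f), i.e. x^(15/q) ≠ 1 for each prime q | 15.
x^(5) mod f = 1
x^(3) mod f = x^3.
Since x^(5) = 1, the order of x divides 5 < 15; not primitive.

No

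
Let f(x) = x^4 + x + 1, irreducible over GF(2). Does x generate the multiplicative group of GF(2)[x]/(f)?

Yes

|GF(2^4)^×| = 2^4 − 1 = 15. Prime factorization: 15 = 3·5.
f is primitive ⇔ x has order 15 in GF(2)[x]/(f), i.e. x^(15/q) ≠ 1 for each prime q | 15.
x^(5) mod f = x^2 + x.
x^(3) mod f = x^3.
None equal 1, so x has full order 15; f is primitive.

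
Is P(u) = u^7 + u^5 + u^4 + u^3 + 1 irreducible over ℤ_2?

Yes

Check for roots in ℤ_2: P(0) = 1; P(1) = 1.
No roots, so no linear factors.
Monic irreducibles of degree 2 over GF(2): u^2 + u + 1.
None of them divide P (all give nonzero remainder).
Monic irreducibles of degree 3 over GF(2): u^3 + u + 1, u^3 + u^2 + 1.
None of them divide P (all give nonzero remainder).
No irreducible factor of degree ≤ 3 exists, so P is irreducible over GF(2).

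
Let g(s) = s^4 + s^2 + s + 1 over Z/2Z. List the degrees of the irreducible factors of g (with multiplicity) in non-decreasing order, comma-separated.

1, 3

Roots in Z/2Z: g(0) = 1; g(1) = 0 → root.
Linear factors from roots: (s + 1).
Complete factorization: g(s) = (s + 1)·(s^3 + s^2 + 1).
Factor degrees with multiplicity: 1 + 3 = 4.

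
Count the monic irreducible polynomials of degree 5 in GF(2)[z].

6

Gauss's count: N_{2}(5) = (1/5) Σ_{d|5} μ(5/d)·2^d.
Divisors of 5: 1, 5; μ(5/d) for each: -1, 1.
Σ = − 2^1 + 2^5 = 30.
N = 30/5 = 6.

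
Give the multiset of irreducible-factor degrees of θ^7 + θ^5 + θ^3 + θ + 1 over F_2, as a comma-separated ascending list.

Write g(θ) = θ^7 + θ^5 + θ^3 + θ + 1.
Roots in F_2: g(0) = 1; g(1) = 1.
Complete factorization: g(θ) = (θ^7 + θ^5 + θ^3 + θ + 1).
Factor degrees with multiplicity: 7 = 7.

7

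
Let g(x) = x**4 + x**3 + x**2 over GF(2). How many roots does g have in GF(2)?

Evaluate at each of the 2 elements of GF(2):
g(0) = 0 → root; g(1) = 1.
Roots: {0}.

1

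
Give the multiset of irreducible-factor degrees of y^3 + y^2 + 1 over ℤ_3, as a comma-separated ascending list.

Write h(y) = y^3 + y^2 + 1.
Roots in ℤ_3: h(0) = 1; h(1) = 0 → root; h(2) = 1.
Linear factors from roots: (y - 1).
Complete factorization: h(y) = (y - 1)·(y^2 - y - 1).
Factor degrees with multiplicity: 1 + 2 = 3.

1, 2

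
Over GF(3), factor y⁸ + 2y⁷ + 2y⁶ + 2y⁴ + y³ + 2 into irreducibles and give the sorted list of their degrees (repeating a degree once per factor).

2, 2, 4

Write f(y) = y⁸ + 2y⁷ + 2y⁶ + 2y⁴ + y³ + 2.
Roots in GF(3): f(0) = 2; f(1) = 1; f(2) = 1.
Complete factorization: f(y) = (y² + 1)·(y² + y + 2)·(y⁴ + y³ + y² + y + 1).
Factor degrees with multiplicity: 2 + 2 + 4 = 8.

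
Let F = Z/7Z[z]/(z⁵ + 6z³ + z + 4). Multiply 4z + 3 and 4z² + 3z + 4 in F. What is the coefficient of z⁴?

0

Multiply in Z/7Z[z]: (4z + 3)·(4z² + 3z + 4) = 2z³ + 3z² + 4z + 5.
Reduced: 2z³ + 3z² + 4z + 5.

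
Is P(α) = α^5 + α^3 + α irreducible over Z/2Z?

Check for roots in Z/2Z: P(0) = 0 → root; P(1) = 1.
P(0) = 0, so (α) divides P(α); P is reducible.

No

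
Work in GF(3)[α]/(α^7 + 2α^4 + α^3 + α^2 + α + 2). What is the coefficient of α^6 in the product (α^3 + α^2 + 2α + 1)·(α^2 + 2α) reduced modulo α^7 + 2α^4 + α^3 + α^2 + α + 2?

Multiply in GF(3)[α]: (α^3 + α^2 + 2α + 1)·(α^2 + 2α) = α^5 + α^3 + 2α^2 + 2α.
Reduced: α^5 + α^3 + 2α^2 + 2α.

0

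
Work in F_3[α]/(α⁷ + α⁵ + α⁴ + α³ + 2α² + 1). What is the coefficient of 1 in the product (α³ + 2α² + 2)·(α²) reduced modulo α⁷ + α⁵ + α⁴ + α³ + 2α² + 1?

Multiply in F_3[α]: (α³ + 2α² + 2)·(α²) = α⁵ + 2α⁴ + 2α².
Reduced: α⁵ + 2α⁴ + 2α².

0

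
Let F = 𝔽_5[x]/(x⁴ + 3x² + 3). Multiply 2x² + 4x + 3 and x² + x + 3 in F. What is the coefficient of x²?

Multiply in 𝔽_5[x]: (2x² + 4x + 3)·(x² + x + 3) = 2x⁴ + x³ + 3x² + 4.
Reduce using x⁴ ≡ 2x² + 2 (mod x⁴ + 3x² + 3).
Reduced: x³ + 2x² + 3.

2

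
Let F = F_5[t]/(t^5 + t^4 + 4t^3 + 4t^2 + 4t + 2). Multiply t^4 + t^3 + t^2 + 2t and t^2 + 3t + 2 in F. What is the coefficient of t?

0

Multiply in F_5[t]: (t^4 + t^3 + t^2 + 2t)·(t^2 + 3t + 2) = t^6 + 4t^5 + t^4 + 2t^3 + 3t^2 + 4t.
Reduce using t^5 ≡ 4t^4 + t^3 + t^2 + t + 3 (mod t^5 + t^4 + 4t^3 + 4t^2 + 4t + 2).
Reduced: 4t^4 + t^3 + 2t^2 + 4.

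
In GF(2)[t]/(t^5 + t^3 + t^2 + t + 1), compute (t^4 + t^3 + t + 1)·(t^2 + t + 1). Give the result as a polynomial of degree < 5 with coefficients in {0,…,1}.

Multiply in GF(2)[t]: (t^4 + t^3 + t + 1)·(t^2 + t + 1) = t^6 + 1.
Reduce using t^5 ≡ t^3 + t^2 + t + 1 (mod t^5 + t^3 + t^2 + t + 1).
Reduced: t^4 + t^3 + t^2 + t + 1.

t^4 + t^3 + t^2 + t + 1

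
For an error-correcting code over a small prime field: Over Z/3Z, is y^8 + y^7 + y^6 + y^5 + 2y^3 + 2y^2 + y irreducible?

No

Write h(y) = y^8 + y^7 + y^6 + y^5 + 2y^3 + 2y^2 + y.
Check for roots in Z/3Z: h(0) = 0 → root; h(1) = 0 → root; h(2) = 2.
h(0) = 0, so (y) divides h(y); h is reducible.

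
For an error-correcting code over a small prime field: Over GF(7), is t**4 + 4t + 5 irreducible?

Write g(t) = t**4 + 4t + 5.
Check for roots in GF(7): g(0) = 5; g(1) = 3; g(2) = 1; g(3) = 0 → root; g(4) = 4; g(5) = 6; g(6) = 2.
g(3) = 0, so (t − 3) divides g(t); g is reducible.

No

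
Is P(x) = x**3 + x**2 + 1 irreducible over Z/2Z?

Check for roots in Z/2Z: P(0) = 1; P(1) = 1.
No roots. A degree-3 polynomial over a field with no linear factor is irreducible.

Yes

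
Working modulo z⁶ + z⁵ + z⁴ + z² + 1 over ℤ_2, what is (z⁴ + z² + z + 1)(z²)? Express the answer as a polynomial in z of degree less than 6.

Multiply in ℤ_2[z]: (z⁴ + z² + z + 1)·(z²) = z⁶ + z⁴ + z³ + z².
Reduce using z⁶ ≡ z⁵ + z⁴ + z² + 1 (mod z⁶ + z⁵ + z⁴ + z² + 1).
Reduced: z⁵ + z³ + 1.

z^5 + z^3 + 1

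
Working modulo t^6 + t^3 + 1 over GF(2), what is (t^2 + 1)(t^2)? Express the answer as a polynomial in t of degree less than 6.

Multiply in GF(2)[t]: (t^2 + 1)·(t^2) = t^4 + t^2.
Reduced: t^4 + t^2.

t^4 + t^2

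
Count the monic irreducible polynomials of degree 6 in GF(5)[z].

By the necklace-counting formula, N_5(6) = (1/6) Σ_{d|6} μ(6/d)·5^d.
Divisors of 6: 1, 2, 3, 6; μ(6/d) for each: 1, -1, -1, 1.
Σ = 5^1 − 5^2 − 5^3 + 5^6 = 15480.
N = 15480/6 = 2580.

2580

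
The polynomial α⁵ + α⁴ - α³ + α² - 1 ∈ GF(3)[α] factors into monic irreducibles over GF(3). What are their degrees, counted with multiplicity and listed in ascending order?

Write f(α) = α⁵ + α⁴ - α³ + α² - 1.
Roots in GF(3): f(0) = 2; f(1) = 1; f(2) = 1.
Complete factorization: f(α) = (α⁵ + α⁴ - α³ + α² - 1).
Factor degrees with multiplicity: 5 = 5.

5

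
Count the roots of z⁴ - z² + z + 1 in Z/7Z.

Write h(z) = z⁴ - z² + z + 1.
Evaluate at each of the 7 elements of Z/7Z:
h(0) = 1; h(1) = 2; h(2) = 1; h(3) = 6; h(4) = 0 → root; h(5) = 4; h(6) = 0 → root.
Roots: {4, 6}.

2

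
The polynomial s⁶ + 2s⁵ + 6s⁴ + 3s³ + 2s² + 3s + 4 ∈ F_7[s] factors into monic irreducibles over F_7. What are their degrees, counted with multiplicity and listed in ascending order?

1, 1, 1, 1, 2

Write h(s) = s⁶ + 2s⁵ + 6s⁴ + 3s³ + 2s² + 3s + 4.
Linear factors from roots: (s + 6), (s + 5), (s + 4).
Complete factorization: h(s) = (s + 4)·(s + 5)·(s + 6)^2·(s² + 2s + 3).
Factor degrees with multiplicity: 1 + 1 + 1 + 1 + 2 = 6.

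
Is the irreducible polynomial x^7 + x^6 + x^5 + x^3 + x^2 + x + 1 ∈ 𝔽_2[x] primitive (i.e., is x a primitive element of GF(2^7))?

Write f(x) = x^7 + x^6 + x^5 + x^3 + x^2 + x + 1.
|GF(2^7)^×| = 2^7 − 1 = 127. Prime factorization: 127 = 127.
f is primitive ⇔ x has order 127 in GF(2)[x]/(f), i.e. x^(127/q) ≠ 1 for each prime q | 127.
x^(1) mod f = x.
None equal 1, so x has full order 127; f is primitive.

Yes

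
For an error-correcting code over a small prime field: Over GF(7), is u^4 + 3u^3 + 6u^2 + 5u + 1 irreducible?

No

Write m(u) = u^4 + 3u^3 + 6u^2 + 5u + 1.
Check for roots in GF(7): m(0) = 1; m(1) = 2; m(2) = 5; m(3) = 1; m(4) = 5; m(5) = 0 → root; m(6) = 0 → root.
m(5) = 0, so (u − 5) divides m(u); m is reducible.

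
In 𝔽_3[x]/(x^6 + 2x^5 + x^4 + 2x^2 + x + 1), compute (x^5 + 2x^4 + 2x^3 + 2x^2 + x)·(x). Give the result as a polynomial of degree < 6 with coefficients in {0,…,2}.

Multiply in 𝔽_3[x]: (x^5 + 2x^4 + 2x^3 + 2x^2 + x)·(x) = x^6 + 2x^5 + 2x^4 + 2x^3 + x^2.
Reduce using x^6 ≡ x^5 + 2x^4 + x^2 + 2x + 2 (mod x^6 + 2x^5 + x^4 + 2x^2 + x + 1).
Reduced: x^4 + 2x^3 + 2x^2 + 2x + 2.

x^4 + 2x^3 + 2x^2 + 2x + 2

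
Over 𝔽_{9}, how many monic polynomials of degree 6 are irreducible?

By the necklace-counting formula, N_9(6) = (1/6) Σ_{d|6} μ(6/d)·9^d.
Divisors of 6: 1, 2, 3, 6; μ(6/d) for each: 1, -1, -1, 1.
Σ = 9^1 − 9^2 − 9^3 + 9^6 = 530640.
N = 530640/6 = 88440.

88440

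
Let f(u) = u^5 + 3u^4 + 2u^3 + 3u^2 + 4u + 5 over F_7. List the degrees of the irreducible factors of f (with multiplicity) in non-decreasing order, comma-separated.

Complete factorization: f(u) = (u^2 + 4u + 1)·(u^3 + 6u^2 + 5u + 5).
Factor degrees with multiplicity: 2 + 3 = 5.

2, 3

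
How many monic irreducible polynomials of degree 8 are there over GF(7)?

720300

x^(7^8) − x is the product of all monic irreducibles of degree dividing 8; Möbius inversion gives N = (1/8) Σ μ(8/d)·7^d.
Divisors of 8: 1, 2, 4, 8; μ(8/d) for each: 0, 0, -1, 1.
Σ = − 7^4 + 7^8 = 5762400.
N = 5762400/8 = 720300.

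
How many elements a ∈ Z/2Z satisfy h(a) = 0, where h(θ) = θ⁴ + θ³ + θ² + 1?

1

Evaluate at each of the 2 elements of Z/2Z:
h(0) = 1; h(1) = 0 → root.
Roots: {1}.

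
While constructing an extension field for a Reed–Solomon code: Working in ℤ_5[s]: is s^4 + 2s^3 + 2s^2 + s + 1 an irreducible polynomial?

Yes

Write P(s) = s^4 + 2s^3 + 2s^2 + s + 1.
Check for roots in ℤ_5: P(0) = 1; P(1) = 2; P(2) = 3; P(3) = 2; P(4) = 1.
No roots, so no linear factors.
Degree-2 irreducible divisors: test the 10 monic irreducibles of degree 2 over GF(5).
None of them divide P (all give nonzero remainder).
No irreducible factor of degree ≤ 2 exists, so P is irreducible over GF(5).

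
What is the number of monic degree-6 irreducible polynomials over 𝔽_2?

9

x^(2^6) − x is the product of all monic irreducibles of degree dividing 6; Möbius inversion gives N = (1/6) Σ μ(6/d)·2^d.
Divisors of 6: 1, 2, 3, 6; μ(6/d) for each: 1, -1, -1, 1.
Σ = 2^1 − 2^2 − 2^3 + 2^6 = 54.
N = 54/6 = 9.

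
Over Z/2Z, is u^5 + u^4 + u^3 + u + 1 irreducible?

Yes

Write f(u) = u^5 + u^4 + u^3 + u + 1.
Check for roots in Z/2Z: f(0) = 1; f(1) = 1.
No roots, so no linear factors.
Monic irreducibles of degree 2 over GF(2): u^2 + u + 1.
None of them divide f (all give nonzero remainder).
No irreducible factor of degree ≤ 2 exists, so f is irreducible over GF(2).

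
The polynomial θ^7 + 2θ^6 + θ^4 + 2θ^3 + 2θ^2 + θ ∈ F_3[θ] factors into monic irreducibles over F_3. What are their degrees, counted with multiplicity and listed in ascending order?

Write g(θ) = θ^7 + 2θ^6 + θ^4 + 2θ^3 + 2θ^2 + θ.
Roots in F_3: g(0) = 0 → root; g(1) = 0 → root; g(2) = 1.
Linear factors from roots: (θ), (θ + 2).
Complete factorization: g(θ) = (θ)·(θ + 2)·(θ^2 + 2θ + 2)·(θ^3 + θ^2 + 2θ + 1).
Factor degrees with multiplicity: 1 + 1 + 2 + 3 = 7.

1, 1, 2, 3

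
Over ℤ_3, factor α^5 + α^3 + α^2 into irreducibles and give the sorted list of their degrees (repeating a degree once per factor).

1, 1, 1, 2

Write g(α) = α^5 + α^3 + α^2.
Roots in ℤ_3: g(0) = 0 → root; g(1) = 0 → root; g(2) = 2.
Linear factors from roots: (α), (α + 2).
Complete factorization: g(α) = (α + 2)·(α)^2·(α^2 + α + 2).
Factor degrees with multiplicity: 1 + 1 + 1 + 2 = 5.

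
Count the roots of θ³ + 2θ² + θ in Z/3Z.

Write P(θ) = θ³ + 2θ² + θ.
Evaluate at each of the 3 elements of Z/3Z:
P(0) = 0 → root; P(1) = 1; P(2) = 0 → root.
Roots: {0, 2}.

2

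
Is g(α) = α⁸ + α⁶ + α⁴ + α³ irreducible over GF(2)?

No

Check for roots in GF(2): g(0) = 0 → root; g(1) = 0 → root.
g(0) = 0, so (α) divides g(α); g is reducible.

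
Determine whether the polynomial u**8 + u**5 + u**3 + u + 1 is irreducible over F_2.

Write h(u) = u**8 + u**5 + u**3 + u + 1.
Check for roots in F_2: h(0) = 1; h(1) = 1.
No roots, so no linear factors.
Monic irreducibles of degree 2 over GF(2): u**2 + u + 1.
None of them divide h (all give nonzero remainder).
Monic irreducibles of degree 3 over GF(2): u**3 + u + 1, u**3 + u**2 + 1.
None of them divide h (all give nonzero remainder).
Monic irreducibles of degree 4 over GF(2): u**4 + u + 1, u**4 + u**3 + 1, u**4 + u**3 + u**2 + u + 1.
None of them divide h (all give nonzero remainder).
No irreducible factor of degree ≤ 4 exists, so h is irreducible over GF(2).

Yes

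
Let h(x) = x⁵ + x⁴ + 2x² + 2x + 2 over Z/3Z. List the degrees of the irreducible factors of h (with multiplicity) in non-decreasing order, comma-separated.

Roots in Z/3Z: h(0) = 2; h(1) = 2; h(2) = 2.
Complete factorization: h(x) = (x² + 2x + 2)·(x³ + 2x² + 1).
Factor degrees with multiplicity: 2 + 3 = 5.

2, 3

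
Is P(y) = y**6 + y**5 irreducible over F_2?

No

Check for roots in F_2: P(0) = 0 → root; P(1) = 0 → root.
P(0) = 0, so (y) divides P(y); P is reducible.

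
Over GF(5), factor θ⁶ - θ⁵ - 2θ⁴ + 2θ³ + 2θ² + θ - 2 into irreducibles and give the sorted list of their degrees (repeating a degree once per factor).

6

Write h(θ) = θ⁶ - θ⁵ - 2θ⁴ + 2θ³ + 2θ² + θ - 2.
Roots in GF(5): h(0) = 3; h(1) = 1; h(2) = 4; h(3) = 2; h(4) = 2.
Complete factorization: h(θ) = (θ⁶ - θ⁵ - 2θ⁴ + 2θ³ + 2θ² + θ - 2).
Factor degrees with multiplicity: 6 = 6.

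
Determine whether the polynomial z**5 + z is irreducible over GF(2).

No

Write f(z) = z**5 + z.
Check for roots in GF(2): f(0) = 0 → root; f(1) = 0 → root.
f(0) = 0, so (z) divides f(z); f is reducible.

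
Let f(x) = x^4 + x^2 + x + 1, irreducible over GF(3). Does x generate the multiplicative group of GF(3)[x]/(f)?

No

|GF(3^4)^×| = 3^4 − 1 = 80. Prime factorization: 80 = 2^4·5.
f is primitive ⇔ x has order 80 in GF(3)[x]/(f), i.e. x^(80/q) ≠ 1 for each prime q | 80.
x^(40) mod f = 1
x^(16) mod f = x^3 + 2.
Since x^(40) = 1, the order of x divides 40 < 80; not primitive.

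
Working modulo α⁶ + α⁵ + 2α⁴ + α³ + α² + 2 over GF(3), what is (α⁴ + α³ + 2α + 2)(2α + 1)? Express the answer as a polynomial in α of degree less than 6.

Multiply in GF(3)[α]: (α⁴ + α³ + 2α + 2)·(2α + 1) = 2α⁵ + α³ + α² + 2.
Reduced: 2α⁵ + α³ + α² + 2.

2α^5 + α^3 + α^2 + 2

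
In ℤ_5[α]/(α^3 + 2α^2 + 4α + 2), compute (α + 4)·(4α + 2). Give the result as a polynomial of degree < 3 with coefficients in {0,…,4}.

Multiply in ℤ_5[α]: (α + 4)·(4α + 2) = 4α^2 + 3α + 3.
Reduced: 4α^2 + 3α + 3.

4α^2 + 3α + 3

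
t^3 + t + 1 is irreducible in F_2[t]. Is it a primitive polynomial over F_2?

Yes

Write f(t) = t^3 + t + 1.
|GF(2^3)^×| = 2^3 − 1 = 7. Prime factorization: 7 = 7.
f is primitive ⇔ t has order 7 in GF(2)[t]/(f), i.e. t^(7/q) ≠ 1 for each prime q | 7.
t^(1) mod f = t.
None equal 1, so t has full order 7; f is primitive.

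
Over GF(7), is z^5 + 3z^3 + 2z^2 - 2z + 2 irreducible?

No

Write g(z) = z^5 + 3z^3 + 2z^2 - 2z + 2.
Check for roots in GF(7): g(0) = 2; g(1) = 6; g(2) = 6; g(3) = 2; g(4) = 3; g(5) = 0 → root; g(6) = 2.
g(5) = 0, so (z − 5) divides g(z); g is reducible.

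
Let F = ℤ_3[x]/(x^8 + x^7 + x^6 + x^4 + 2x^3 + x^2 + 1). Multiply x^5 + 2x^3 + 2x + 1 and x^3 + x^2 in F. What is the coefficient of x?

0

Multiply in ℤ_3[x]: (x^5 + 2x^3 + 2x + 1)·(x^3 + x^2) = x^8 + x^7 + 2x^6 + 2x^5 + 2x^4 + x^2.
Reduce using x^8 ≡ 2x^7 + 2x^6 + 2x^4 + x^3 + 2x^2 + 2 (mod x^8 + x^7 + x^6 + x^4 + 2x^3 + x^2 + 1).
Reduced: x^6 + 2x^5 + x^4 + x^3 + 2.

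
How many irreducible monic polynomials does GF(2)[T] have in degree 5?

x^(2^5) − x is the product of all monic irreducibles of degree dividing 5; Möbius inversion gives N = (1/5) Σ μ(5/d)·2^d.
Divisors of 5: 1, 5; μ(5/d) for each: -1, 1.
Σ = − 2^1 + 2^5 = 30.
N = 30/5 = 6.

6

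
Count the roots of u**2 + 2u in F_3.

Write P(u) = u**2 + 2u.
Evaluate at each of the 3 elements of F_3:
P(0) = 0 → root; P(1) = 0 → root; P(2) = 2.
Roots: {0, 1}.

2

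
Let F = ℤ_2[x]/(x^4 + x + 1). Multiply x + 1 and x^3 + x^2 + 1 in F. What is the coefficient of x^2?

Multiply in ℤ_2[x]: (x + 1)·(x^3 + x^2 + 1) = x^4 + x^2 + x + 1.
Reduce using x^4 ≡ x + 1 (mod x^4 + x + 1).
Reduced: x^2.

1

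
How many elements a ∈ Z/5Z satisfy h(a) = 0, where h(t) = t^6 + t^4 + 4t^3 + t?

Evaluate at each of the 5 elements of Z/5Z:
h(0) = 0 → root; h(1) = 2; h(2) = 4; h(3) = 1; h(4) = 2.
Roots: {0}.

1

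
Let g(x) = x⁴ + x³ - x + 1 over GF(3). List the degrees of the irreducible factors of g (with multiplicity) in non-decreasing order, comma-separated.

Roots in GF(3): g(0) = 1; g(1) = 2; g(2) = 2.
Complete factorization: g(x) = (x⁴ + x³ - x + 1).
Factor degrees with multiplicity: 4 = 4.

4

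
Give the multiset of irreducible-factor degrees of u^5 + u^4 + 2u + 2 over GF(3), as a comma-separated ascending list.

1, 1, 1, 2

Write f(u) = u^5 + u^4 + 2u + 2.
Roots in GF(3): f(0) = 2; f(1) = 0 → root; f(2) = 0 → root.
Linear factors from roots: (u + 2), (u + 1).
Complete factorization: f(u) = (u + 2)·(u + 1)^2·(u^2 + 1).
Factor degrees with multiplicity: 1 + 1 + 1 + 2 = 5.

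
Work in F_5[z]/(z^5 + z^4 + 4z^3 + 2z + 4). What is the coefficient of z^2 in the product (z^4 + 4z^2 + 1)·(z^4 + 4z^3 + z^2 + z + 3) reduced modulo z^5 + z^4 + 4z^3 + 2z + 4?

Multiply in F_5[z]: (z^4 + 4z^2 + 1)·(z^4 + 4z^3 + z^2 + z + 3) = z^8 + 4z^7 + 2z^5 + 3z^4 + 3z^3 + 3z^2 + z + 3.
Reduce using z^5 ≡ 4z^4 + z^3 + 3z + 1 (mod z^5 + z^4 + 4z^3 + 2z + 4).
Reduced: 2z^4.

0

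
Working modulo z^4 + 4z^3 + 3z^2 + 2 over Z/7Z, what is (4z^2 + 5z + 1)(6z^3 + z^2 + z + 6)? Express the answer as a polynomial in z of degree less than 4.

2z^3 + 6z^2 + 4z + 4

Multiply in Z/7Z[z]: (4z^2 + 5z + 1)·(6z^3 + z^2 + z + 6) = 3z^5 + 6z^4 + z^3 + 2z^2 + 3z + 6.
Reduce using z^4 ≡ 3z^3 + 4z^2 + 5 (mod z^4 + 4z^3 + 3z^2 + 2).
Reduced: 2z^3 + 6z^2 + 4z + 4.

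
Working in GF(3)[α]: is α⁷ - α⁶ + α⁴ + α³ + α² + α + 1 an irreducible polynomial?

Yes

Write P(α) = α⁷ - α⁶ + α⁴ + α³ + α² + α + 1.
Check for roots in GF(3): P(0) = 1; P(1) = 2; P(2) = 2.
No roots, so no linear factors.
Monic irreducibles of degree 2 over GF(3): α² + 1, α² + α - 1, α² - α - 1.
None of them divide P (all give nonzero remainder).
Degree-3 irreducible divisors: test the 8 monic irreducibles of degree 3 over GF(3).
None of them divide P (all give nonzero remainder).
No irreducible factor of degree ≤ 3 exists, so P is irreducible over GF(3).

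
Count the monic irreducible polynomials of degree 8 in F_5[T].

By the necklace-counting formula, N_5(8) = (1/8) Σ_{d|8} μ(8/d)·5^d.
Divisors of 8: 1, 2, 4, 8; μ(8/d) for each: 0, 0, -1, 1.
Σ = − 5^4 + 5^8 = 390000.
N = 390000/8 = 48750.

48750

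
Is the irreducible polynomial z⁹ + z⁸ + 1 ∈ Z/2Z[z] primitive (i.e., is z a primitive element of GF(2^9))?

Write f(z) = z⁹ + z⁸ + 1.
|GF(2^9)^×| = 2^9 − 1 = 511. Prime factorization: 511 = 7·73.
f is primitive ⇔ z has order 511 in GF(2)[z]/(f), i.e. z^(511/q) ≠ 1 for each prime q | 511.
z^(73) mod f = 1
z^(7) mod f = z⁷.
Since z^(73) = 1, the order of z divides 73 < 511; not primitive.

No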